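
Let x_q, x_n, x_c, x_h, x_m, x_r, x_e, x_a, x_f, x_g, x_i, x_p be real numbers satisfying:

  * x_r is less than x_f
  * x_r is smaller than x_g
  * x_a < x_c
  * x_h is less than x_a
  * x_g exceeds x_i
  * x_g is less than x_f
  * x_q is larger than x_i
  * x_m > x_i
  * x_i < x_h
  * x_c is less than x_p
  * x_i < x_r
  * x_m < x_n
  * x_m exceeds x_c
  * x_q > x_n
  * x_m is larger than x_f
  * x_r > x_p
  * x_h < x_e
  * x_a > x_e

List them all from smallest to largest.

x_i < x_h < x_e < x_a < x_c < x_p < x_r < x_g < x_f < x_m < x_n < x_q

Each adjacent pair is fixed by a given relation: x_i < x_h; x_h < x_e; x_e < x_a; x_a < x_c; x_c < x_p; x_p < x_r; x_r < x_g; x_g < x_f; x_f < x_m; x_m < x_n; x_n < x_q. Chaining them end to end gives the full order.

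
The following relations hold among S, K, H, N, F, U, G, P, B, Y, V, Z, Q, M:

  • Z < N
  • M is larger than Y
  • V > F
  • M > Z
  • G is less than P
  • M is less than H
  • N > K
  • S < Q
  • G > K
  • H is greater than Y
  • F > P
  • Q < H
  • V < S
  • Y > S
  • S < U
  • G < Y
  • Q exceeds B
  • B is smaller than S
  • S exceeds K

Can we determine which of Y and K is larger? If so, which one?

Chaining the given relations: K < G < P < F < V < S < Y.
So Y is larger.

Y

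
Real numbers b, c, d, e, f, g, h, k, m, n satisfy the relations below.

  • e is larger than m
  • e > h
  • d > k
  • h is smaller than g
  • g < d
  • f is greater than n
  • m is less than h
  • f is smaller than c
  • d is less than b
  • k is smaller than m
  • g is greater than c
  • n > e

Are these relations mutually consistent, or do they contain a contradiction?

The single ordering k < m < h < e < n < f < c < g < d < b satisfies every listed relation, so no contradiction arises.

consistent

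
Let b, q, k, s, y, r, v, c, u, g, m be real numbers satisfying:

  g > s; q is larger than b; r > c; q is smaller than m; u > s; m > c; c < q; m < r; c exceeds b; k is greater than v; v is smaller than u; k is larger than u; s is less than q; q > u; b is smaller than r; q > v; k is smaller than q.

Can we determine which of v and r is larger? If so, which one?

The relevant relations are v < u; u < k; k < q; q < m; m < r.
Chaining these gives v < u < k < q < m < r.
So r is larger.

r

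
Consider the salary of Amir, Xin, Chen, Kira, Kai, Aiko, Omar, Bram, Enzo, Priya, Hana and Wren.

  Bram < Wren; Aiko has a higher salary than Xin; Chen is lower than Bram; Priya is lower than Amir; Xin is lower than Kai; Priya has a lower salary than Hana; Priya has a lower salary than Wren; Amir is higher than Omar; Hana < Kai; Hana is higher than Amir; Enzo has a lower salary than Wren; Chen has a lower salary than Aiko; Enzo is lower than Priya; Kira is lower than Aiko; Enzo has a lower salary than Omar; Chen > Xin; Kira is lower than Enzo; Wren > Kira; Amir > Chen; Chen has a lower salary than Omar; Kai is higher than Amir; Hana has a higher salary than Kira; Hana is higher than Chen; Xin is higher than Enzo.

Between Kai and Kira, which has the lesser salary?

Link the given pairs in sequence: Kira < Enzo; Enzo < Xin; Xin < Chen; Chen < Omar; Omar < Amir; Amir < Hana; Hana < Kai.
Chaining these gives Kira < Enzo < Xin < Chen < Omar < Amir < Hana < Kai.
So Kira < Kai; Kira is the lower of the two.

Kira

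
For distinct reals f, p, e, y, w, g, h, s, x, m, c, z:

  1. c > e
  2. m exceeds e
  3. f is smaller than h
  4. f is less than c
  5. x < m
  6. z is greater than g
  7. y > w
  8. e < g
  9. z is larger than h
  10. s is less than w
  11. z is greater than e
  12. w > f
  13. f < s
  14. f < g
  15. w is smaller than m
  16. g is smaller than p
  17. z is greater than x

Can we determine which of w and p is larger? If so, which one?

undetermined

Following every chain through w: above w we get y, m; below w we get f, s.
p is not reached, and no chain runs the other way from p to w.
So the given relations leave the order of w and p undetermined.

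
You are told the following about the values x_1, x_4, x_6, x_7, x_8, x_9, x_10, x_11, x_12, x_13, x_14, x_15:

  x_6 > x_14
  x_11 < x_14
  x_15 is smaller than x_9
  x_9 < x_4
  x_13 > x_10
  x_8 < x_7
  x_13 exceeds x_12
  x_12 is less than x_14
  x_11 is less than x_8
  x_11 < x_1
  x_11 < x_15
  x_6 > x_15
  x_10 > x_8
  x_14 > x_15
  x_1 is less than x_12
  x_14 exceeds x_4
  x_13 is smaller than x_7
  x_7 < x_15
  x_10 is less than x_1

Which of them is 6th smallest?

Chaining the given pairs: x_11 < x_8 < x_10 < x_1 < x_12 < x_13 < x_7 < x_15 < x_9 < x_4 < x_14 < x_6.
The 6th smallest is x_13.

x_13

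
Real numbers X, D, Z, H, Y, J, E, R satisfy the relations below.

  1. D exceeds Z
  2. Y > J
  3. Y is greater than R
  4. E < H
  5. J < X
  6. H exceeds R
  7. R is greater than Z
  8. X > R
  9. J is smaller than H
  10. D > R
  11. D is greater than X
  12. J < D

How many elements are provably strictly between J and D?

1

The relations place J below D. An element lies strictly between them when it is forced above J and also forced below D.
Above J: {X, H, Y}. Below D: {Z, R, X}.
Intersection: {X} — 1.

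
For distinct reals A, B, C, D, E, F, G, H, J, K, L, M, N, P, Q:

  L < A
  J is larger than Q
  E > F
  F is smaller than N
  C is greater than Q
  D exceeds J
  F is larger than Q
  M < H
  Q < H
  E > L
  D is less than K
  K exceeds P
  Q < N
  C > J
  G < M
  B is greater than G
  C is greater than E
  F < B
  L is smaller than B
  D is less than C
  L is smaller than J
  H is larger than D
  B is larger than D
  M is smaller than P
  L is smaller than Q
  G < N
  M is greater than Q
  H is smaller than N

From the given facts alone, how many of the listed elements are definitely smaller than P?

The elements the relations force below P are G, L, Q, M — no chain reaches any other.
That is 4.

4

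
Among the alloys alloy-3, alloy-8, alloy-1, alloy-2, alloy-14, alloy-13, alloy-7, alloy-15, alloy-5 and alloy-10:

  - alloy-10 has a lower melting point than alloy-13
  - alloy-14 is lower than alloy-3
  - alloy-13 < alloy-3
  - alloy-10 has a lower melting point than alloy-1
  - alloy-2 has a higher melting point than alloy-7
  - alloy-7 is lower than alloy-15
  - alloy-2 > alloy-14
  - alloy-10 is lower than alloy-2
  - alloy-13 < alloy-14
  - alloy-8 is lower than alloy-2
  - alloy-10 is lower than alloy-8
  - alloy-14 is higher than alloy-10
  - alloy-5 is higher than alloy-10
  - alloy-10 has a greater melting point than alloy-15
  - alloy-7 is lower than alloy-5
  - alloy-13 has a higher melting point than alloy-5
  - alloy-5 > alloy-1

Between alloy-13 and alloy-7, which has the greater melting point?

alloy-13

Following the relations from alloy-7: alloy-7 < alloy-15 < alloy-10 < alloy-1 < alloy-5 < alloy-13.
So alloy-7 < alloy-13; alloy-13 is the higher of the two.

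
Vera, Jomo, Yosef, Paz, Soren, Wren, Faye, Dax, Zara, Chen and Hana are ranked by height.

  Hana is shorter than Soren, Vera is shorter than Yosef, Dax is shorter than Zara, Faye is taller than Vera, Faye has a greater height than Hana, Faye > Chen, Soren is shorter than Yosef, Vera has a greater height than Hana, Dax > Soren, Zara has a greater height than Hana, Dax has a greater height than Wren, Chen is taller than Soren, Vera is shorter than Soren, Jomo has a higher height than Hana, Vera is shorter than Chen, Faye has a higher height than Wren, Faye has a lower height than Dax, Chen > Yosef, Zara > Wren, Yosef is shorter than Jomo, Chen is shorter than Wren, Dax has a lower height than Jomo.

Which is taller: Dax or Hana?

Dax

Hana < Vera and Vera < Soren give Hana < Soren.
With Soren < Yosef: Hana < Vera < Soren < Yosef.
Then Yosef < Chen extends the chain to Chen.
Then Chen < Wren extends the chain to Wren.
With Wren < Faye: Hana < Vera < Soren < Yosef < Chen < Wren < Faye.
Then Faye < Dax extends the chain to Dax.
So Hana < Dax; Dax is the taller of the two.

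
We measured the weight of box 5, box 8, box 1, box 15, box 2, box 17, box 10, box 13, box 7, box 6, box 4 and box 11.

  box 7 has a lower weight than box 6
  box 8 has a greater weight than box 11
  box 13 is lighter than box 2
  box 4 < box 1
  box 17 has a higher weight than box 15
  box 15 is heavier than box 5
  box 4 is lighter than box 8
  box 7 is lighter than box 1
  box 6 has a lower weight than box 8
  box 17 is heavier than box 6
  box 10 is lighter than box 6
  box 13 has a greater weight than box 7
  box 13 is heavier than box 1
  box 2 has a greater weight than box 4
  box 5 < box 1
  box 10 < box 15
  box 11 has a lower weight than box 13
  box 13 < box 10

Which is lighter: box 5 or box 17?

box 5 < box 1 and box 1 < box 13 give box 5 < box 13.
Then box 13 < box 10 extends the chain to box 10.
With box 10 < box 15: box 5 < box 1 < box 13 < box 10 < box 15.
Then box 15 < box 17 extends the chain to box 17.
So box 5 < box 17; box 5 is the lighter of the two.

box 5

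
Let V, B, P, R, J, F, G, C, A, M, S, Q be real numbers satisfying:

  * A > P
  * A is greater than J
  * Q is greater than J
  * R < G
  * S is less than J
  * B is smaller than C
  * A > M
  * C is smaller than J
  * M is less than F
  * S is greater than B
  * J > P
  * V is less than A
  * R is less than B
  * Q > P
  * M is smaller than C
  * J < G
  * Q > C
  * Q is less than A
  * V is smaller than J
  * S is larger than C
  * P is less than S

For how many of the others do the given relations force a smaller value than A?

From A the given relations immediately reach M, V, P, J, Q.
From those, C, S — 7 in total.
From those, B — 8 in total.
From those, R — 9 in total.
Nothing else is reachable below A; 9 in all.

9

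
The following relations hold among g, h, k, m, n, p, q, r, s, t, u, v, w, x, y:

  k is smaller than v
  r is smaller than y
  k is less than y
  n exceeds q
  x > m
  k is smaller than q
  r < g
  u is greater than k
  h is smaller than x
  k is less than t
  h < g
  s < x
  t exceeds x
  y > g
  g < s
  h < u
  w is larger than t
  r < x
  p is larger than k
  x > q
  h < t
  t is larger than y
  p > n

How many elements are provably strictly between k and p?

2

The relations place k below p. An element lies strictly between them when it is forced above k and also forced below p.
Above k: {q, v, n, x, y, t, u, w}. Below p: {q, n}.
Intersection: {q, n} — 2.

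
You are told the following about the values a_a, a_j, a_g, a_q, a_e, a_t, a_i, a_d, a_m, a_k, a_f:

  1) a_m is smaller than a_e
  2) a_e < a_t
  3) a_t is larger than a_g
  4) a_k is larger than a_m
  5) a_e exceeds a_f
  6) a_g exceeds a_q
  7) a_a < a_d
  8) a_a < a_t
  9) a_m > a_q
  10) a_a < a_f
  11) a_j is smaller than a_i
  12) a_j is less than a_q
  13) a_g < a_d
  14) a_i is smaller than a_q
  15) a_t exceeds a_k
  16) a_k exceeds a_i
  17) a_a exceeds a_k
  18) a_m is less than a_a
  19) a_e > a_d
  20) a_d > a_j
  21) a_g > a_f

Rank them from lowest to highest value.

a_j < a_i < a_q < a_m < a_k < a_a < a_f < a_g < a_d < a_e < a_t

Nothing is placed below a_j, so it is least; from there a_j < a_i; a_i < a_q; a_q < a_m; a_m < a_k; a_k < a_a; a_a < a_f; a_f < a_g; a_g < a_d; a_d < a_e; a_e < a_t, each given directly.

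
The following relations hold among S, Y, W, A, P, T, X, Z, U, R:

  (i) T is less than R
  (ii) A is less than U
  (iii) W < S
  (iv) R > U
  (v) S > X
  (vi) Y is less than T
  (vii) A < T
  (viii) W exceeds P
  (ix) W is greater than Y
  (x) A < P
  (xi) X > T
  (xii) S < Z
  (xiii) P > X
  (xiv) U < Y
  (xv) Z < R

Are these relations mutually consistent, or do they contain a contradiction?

consistent

Every relation is compatible with A < U < Y < T < X < P < W < S < Z < R; the set is consistent.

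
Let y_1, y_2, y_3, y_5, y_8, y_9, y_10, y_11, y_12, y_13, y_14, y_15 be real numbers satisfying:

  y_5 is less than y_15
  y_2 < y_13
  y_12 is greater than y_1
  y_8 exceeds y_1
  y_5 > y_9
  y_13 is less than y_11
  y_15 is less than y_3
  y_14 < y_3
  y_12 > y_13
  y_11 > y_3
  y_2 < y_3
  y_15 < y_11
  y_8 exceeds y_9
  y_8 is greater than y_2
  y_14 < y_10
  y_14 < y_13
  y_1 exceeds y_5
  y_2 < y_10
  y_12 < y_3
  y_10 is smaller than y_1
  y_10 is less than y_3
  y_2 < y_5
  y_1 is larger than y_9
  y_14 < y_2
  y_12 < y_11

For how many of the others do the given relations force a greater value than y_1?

4

Directly above y_1: y_12, y_8.
One step further: y_3, y_11 (4 so far).
No other element is forced above y_1 by the given relations, so the count is 4.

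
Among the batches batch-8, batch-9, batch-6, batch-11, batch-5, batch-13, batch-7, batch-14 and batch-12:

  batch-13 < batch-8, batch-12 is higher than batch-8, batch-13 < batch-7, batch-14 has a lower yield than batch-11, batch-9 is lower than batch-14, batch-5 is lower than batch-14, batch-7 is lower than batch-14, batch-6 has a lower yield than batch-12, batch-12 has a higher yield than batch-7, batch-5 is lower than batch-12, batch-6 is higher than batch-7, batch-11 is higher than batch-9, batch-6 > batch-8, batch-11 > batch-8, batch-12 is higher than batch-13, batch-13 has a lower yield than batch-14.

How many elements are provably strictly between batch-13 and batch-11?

Chaining upward from batch-13 reaches: batch-7, batch-8, batch-14, batch-6, batch-12.
Chaining downward from batch-11 reaches: batch-5, batch-7, batch-8, batch-9, batch-14.
Strictly between batch-13 and batch-11 are those in both lists: batch-7, batch-8, batch-14 — 3 elements.

3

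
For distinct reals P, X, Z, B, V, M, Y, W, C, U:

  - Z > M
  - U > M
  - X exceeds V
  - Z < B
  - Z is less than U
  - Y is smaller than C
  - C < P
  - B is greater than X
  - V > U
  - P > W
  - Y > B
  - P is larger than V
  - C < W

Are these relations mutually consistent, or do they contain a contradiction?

Every relation is compatible with M < Z < U < V < X < B < Y < C < W < P; the set is consistent.

consistent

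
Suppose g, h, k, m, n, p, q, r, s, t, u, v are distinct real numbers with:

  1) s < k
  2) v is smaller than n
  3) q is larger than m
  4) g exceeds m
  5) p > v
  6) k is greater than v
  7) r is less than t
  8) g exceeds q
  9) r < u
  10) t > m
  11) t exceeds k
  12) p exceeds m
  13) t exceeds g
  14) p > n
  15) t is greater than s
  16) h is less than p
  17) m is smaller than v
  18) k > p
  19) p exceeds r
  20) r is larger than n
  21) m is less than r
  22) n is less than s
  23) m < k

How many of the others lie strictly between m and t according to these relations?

8

Chaining upward from m reaches: v, n, r, q, p, u, g, s, k.
Chaining downward from t reaches: v, n, h, r, q, p, g, s, k.
Strictly between m and t are those in both lists: v, n, r, q, p, g, s, k — 8 elements.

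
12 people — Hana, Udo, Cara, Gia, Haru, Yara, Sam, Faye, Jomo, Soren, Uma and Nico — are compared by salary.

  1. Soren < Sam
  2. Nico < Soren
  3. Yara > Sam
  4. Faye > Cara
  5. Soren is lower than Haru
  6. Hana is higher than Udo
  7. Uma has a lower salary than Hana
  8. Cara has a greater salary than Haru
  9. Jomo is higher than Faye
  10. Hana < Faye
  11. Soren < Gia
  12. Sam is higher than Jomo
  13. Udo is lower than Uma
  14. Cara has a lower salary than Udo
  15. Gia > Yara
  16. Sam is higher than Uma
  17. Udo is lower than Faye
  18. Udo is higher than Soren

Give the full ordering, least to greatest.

Nico < Soren < Haru < Cara < Udo < Uma < Hana < Faye < Jomo < Sam < Yara < Gia

Each adjacent pair is fixed by a given relation: Nico < Soren; Soren < Haru; Haru < Cara; Cara < Udo; Udo < Uma; Uma < Hana; Hana < Faye; Faye < Jomo; Jomo < Sam; Sam < Yara; Yara < Gia. Chaining them end to end gives the full order.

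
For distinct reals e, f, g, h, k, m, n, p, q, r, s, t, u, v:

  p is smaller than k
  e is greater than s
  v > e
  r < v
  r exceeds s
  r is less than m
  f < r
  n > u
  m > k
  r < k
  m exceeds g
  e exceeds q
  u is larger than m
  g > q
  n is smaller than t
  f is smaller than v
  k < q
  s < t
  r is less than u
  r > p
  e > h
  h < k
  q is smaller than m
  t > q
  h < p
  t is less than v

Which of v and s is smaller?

The relevant relations are s < r; r < k; k < q; q < g; g < m; m < u; u < n; n < t; t < v.
Chaining these gives s < r < k < q < g < m < u < n < t < v.
So s < v; s is the smaller of the two.

s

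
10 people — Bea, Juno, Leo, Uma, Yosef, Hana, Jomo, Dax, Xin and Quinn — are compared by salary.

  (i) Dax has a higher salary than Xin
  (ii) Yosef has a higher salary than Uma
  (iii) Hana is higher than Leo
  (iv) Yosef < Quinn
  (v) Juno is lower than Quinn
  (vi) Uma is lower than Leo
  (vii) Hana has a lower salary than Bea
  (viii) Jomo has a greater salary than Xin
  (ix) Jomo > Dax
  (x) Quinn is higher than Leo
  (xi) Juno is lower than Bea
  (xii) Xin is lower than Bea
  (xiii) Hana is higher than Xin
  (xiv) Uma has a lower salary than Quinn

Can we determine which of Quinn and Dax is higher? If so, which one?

undetermined

Following every chain through Dax: above Dax we get Jomo; below Dax we get Xin.
Quinn is not reached, and no chain runs the other way from Quinn to Dax.
So the given relations leave the order of Dax and Quinn undetermined.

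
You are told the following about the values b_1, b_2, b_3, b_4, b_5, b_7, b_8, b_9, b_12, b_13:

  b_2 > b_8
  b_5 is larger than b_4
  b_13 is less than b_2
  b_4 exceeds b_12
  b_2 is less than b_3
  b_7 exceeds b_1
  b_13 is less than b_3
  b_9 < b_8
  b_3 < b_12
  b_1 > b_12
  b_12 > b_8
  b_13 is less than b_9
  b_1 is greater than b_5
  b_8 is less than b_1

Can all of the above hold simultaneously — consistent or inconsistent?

Every relation is compatible with b_13 < b_9 < b_8 < b_2 < b_3 < b_12 < b_4 < b_5 < b_1 < b_7; the set is consistent.

consistent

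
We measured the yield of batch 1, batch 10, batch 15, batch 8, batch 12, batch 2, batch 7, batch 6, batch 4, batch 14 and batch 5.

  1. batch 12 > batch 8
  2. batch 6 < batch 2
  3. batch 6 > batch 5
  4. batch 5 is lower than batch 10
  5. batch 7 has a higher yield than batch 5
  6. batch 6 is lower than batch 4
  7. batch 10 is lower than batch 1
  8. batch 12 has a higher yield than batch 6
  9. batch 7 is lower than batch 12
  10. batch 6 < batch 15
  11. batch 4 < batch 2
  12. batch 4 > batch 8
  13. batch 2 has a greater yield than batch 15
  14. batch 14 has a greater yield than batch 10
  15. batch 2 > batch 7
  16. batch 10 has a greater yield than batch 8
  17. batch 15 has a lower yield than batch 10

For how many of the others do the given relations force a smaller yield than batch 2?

From batch 2 the given relations immediately reach batch 6, batch 4, batch 15, batch 7.
From those, batch 5, batch 8 — 6 in total.
No other element is forced below batch 2 by the given relations, so the count is 6.

6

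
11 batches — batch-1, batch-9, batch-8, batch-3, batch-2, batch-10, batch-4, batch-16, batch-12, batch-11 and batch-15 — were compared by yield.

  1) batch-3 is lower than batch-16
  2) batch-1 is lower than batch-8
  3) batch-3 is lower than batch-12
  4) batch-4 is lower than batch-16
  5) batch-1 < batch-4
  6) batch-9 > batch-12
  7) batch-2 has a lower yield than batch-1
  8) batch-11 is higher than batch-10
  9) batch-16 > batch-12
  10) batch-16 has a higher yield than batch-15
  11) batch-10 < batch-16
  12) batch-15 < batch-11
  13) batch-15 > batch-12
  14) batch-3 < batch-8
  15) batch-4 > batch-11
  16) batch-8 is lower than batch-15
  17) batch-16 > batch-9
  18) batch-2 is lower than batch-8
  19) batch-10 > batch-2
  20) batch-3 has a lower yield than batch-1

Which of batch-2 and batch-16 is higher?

batch-2 < batch-1 and batch-1 < batch-8 give batch-2 < batch-8.
With batch-8 < batch-15: batch-2 < batch-1 < batch-8 < batch-15.
Then batch-15 < batch-11 extends the chain to batch-11.
Then batch-11 < batch-4 extends the chain to batch-4.
Then batch-4 < batch-16 extends the chain to batch-16.
So batch-2 < batch-16; batch-16 is the higher of the two.

batch-16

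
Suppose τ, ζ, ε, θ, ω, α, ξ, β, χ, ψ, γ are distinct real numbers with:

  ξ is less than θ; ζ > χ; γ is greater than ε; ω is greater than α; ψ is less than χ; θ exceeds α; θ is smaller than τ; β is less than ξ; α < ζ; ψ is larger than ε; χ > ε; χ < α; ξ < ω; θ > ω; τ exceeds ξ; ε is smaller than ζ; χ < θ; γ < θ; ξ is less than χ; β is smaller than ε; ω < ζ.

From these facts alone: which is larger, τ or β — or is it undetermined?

The relevant relations are β < ε; ε < ψ; ψ < χ; χ < α; α < ω; ω < θ; θ < τ.
Chaining these gives β < ε < ψ < χ < α < ω < θ < τ.
So τ is larger.

τ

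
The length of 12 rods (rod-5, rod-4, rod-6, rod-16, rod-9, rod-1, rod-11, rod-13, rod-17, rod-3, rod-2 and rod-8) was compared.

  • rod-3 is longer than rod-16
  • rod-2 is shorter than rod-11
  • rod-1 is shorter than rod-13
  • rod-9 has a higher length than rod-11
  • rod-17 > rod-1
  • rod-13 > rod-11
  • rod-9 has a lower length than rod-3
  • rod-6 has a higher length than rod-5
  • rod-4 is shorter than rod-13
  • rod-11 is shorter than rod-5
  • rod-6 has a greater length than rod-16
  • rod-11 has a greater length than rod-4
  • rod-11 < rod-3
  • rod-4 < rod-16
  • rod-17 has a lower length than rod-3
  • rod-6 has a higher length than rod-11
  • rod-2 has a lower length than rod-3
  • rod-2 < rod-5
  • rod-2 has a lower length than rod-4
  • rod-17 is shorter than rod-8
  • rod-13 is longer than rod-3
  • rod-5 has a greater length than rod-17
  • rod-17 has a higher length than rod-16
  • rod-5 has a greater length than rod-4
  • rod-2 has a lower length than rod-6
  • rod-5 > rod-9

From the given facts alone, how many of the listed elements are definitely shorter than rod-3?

Directly below rod-3: rod-2, rod-16, rod-11, rod-9, rod-17.
One step further: rod-1, rod-4 (7 so far).
No other element is forced below rod-3 by the given relations, so the count is 7.

7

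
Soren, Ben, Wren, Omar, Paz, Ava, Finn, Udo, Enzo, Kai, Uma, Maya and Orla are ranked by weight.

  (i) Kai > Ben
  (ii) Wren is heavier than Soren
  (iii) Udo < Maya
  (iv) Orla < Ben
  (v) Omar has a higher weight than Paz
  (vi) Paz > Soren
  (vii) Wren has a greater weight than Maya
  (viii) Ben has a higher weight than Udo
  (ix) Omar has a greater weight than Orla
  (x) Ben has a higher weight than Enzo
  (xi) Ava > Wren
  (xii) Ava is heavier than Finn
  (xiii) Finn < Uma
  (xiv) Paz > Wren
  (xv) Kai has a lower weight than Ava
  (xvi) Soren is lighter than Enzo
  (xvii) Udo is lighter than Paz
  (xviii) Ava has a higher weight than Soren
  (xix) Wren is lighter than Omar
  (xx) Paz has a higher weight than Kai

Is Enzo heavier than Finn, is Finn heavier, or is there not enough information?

Following every chain through Finn: above Finn we get Uma, Ava.
Enzo is not reached, and no chain runs the other way from Enzo to Finn.
So the given relations leave the order of Finn and Enzo undetermined.

undetermined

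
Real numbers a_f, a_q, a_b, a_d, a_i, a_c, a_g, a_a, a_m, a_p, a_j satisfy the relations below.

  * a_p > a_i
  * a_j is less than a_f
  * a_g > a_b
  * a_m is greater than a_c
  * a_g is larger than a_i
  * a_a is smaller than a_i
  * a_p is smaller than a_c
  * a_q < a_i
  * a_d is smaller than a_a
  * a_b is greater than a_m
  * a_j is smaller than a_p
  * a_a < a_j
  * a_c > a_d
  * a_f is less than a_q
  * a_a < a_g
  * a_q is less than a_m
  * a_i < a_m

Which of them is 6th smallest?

a_i

Piecing the relations together gives one ordering: a_d < a_a < a_j < a_f < a_q < a_i < a_p < a_c < a_m < a_b < a_g.
Counting 6 from the smallest end gives a_i.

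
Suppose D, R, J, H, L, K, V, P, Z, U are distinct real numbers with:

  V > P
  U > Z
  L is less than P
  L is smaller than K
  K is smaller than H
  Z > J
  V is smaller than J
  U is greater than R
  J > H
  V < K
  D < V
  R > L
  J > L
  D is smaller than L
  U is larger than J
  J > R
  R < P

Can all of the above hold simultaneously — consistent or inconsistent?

The single ordering D < L < R < P < V < K < H < J < Z < U satisfies every listed relation, so no contradiction arises.

consistent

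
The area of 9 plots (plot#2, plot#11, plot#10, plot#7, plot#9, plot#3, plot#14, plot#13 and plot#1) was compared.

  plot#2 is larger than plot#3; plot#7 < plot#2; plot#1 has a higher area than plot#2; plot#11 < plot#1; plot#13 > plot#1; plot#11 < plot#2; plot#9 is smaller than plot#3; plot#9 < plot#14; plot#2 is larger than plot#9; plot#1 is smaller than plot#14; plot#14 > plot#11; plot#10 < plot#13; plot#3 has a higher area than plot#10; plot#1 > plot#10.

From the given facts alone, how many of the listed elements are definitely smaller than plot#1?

From plot#1 the given relations immediately reach plot#11, plot#10, plot#2.
From those, plot#9, plot#7, plot#3 — 6 in total.
No other element is forced below plot#1 by the given relations, so the count is 6.

6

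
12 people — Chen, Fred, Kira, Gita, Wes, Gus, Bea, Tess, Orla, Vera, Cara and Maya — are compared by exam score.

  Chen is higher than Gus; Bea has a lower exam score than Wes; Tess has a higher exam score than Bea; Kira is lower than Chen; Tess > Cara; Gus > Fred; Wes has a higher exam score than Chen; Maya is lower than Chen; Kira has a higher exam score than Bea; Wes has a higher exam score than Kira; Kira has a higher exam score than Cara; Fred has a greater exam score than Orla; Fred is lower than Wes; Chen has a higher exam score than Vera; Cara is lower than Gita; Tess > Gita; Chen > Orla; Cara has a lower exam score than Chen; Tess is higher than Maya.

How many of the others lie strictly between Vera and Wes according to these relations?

The relations place Vera below Wes. An element lies strictly between them when it is forced above Vera and also forced below Wes.
Above Vera: {Chen}. Below Wes: {Maya, Cara, Orla, Bea, Kira, Fred, Gus, Chen}.
Intersection: {Chen} — 1.

1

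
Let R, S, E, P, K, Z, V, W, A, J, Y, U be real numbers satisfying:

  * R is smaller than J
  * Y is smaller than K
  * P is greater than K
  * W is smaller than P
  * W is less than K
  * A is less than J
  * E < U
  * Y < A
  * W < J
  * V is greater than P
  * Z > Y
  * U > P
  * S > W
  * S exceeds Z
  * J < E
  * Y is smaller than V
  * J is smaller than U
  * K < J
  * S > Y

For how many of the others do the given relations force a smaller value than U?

8

Directly below U: P, J, E.
One step further: R, W, K, A (7 so far).
One step further: Y (8 so far).
No other element is forced below U by the given relations, so the count is 8.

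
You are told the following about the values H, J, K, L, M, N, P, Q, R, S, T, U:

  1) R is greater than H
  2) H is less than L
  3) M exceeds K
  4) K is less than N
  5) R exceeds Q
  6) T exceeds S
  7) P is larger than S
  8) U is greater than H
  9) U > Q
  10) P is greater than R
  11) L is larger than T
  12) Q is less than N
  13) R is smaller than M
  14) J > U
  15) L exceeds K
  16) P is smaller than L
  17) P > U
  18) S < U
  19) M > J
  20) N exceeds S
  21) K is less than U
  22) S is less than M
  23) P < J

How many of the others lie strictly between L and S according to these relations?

Chaining upward from S reaches: T, U, P, J, M, N.
Chaining downward from L reaches: H, T, K, Q, U, R, P.
Strictly between S and L are those in both lists: T, U, P — 3 elements.

3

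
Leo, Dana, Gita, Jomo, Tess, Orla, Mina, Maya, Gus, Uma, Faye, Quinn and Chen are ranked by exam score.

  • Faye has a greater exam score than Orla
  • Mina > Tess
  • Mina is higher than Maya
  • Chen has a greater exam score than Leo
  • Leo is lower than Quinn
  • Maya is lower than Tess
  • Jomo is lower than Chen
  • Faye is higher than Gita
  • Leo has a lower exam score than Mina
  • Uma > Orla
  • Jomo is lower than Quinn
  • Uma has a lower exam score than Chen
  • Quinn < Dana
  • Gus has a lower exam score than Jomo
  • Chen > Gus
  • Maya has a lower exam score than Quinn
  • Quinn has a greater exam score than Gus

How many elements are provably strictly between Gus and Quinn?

The relations place Gus below Quinn. An element lies strictly between them when it is forced above Gus and also forced below Quinn.
Above Gus: {Jomo, Dana, Chen}. Below Quinn: {Leo, Maya, Jomo}.
Intersection: {Jomo} — 1.

1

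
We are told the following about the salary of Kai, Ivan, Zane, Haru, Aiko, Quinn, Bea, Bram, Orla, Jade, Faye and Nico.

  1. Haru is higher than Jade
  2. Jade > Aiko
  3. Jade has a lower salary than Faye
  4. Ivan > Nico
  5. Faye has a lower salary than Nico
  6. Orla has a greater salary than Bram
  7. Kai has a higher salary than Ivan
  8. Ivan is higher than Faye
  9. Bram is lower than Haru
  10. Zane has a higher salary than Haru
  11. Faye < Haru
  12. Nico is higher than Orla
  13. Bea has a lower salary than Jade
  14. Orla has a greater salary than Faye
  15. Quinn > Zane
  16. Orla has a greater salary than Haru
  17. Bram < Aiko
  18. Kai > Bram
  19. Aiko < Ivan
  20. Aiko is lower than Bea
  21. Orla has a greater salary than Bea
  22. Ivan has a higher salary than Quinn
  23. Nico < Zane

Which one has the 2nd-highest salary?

Ivan

Piecing the relations together gives one ordering: Bram < Aiko < Bea < Jade < Faye < Haru < Orla < Nico < Zane < Quinn < Ivan < Kai.
Counting 2 from the largest end gives Ivan.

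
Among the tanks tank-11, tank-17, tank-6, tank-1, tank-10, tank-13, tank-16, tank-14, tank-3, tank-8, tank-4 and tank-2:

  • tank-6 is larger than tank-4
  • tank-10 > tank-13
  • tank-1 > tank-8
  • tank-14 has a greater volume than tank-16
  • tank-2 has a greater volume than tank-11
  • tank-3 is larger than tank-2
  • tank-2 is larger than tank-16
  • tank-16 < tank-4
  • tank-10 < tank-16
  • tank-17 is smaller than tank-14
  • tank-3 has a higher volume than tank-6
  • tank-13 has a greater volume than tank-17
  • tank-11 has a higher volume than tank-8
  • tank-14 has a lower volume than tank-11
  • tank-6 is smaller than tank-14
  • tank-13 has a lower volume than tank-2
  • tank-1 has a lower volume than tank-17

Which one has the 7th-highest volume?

tank-16

Piecing the relations together gives one ordering: tank-8 < tank-1 < tank-17 < tank-13 < tank-10 < tank-16 < tank-4 < tank-6 < tank-14 < tank-11 < tank-2 < tank-3.
Counting 7 from the largest end gives tank-16.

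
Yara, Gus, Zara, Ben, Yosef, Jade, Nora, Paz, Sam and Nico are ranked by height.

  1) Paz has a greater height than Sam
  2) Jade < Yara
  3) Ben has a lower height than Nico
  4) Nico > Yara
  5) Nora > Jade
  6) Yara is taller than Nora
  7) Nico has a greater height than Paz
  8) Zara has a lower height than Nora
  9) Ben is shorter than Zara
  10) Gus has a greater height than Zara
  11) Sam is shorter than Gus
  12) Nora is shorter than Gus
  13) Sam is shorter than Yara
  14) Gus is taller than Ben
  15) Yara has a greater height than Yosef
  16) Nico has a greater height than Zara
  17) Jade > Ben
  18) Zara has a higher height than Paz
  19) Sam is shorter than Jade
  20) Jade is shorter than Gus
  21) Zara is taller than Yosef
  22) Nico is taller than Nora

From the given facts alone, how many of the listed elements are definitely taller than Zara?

4

The elements the relations force above Zara are Nora, Gus, Yara, Nico — no chain reaches any other.
That is 4.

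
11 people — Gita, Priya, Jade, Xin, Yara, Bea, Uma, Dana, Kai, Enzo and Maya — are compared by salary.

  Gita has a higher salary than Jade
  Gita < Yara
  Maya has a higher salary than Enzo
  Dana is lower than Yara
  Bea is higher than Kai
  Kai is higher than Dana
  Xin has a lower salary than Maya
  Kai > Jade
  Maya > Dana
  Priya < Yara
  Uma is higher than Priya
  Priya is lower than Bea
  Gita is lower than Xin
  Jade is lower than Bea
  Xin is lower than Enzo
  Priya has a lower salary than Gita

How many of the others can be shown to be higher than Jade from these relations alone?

7

From Jade the given relations immediately reach Gita, Kai, Bea.
From those, Xin, Yara — 5 in total.
From those, Enzo, Maya — 7 in total.
Nothing else is reachable above Jade; 7 in all.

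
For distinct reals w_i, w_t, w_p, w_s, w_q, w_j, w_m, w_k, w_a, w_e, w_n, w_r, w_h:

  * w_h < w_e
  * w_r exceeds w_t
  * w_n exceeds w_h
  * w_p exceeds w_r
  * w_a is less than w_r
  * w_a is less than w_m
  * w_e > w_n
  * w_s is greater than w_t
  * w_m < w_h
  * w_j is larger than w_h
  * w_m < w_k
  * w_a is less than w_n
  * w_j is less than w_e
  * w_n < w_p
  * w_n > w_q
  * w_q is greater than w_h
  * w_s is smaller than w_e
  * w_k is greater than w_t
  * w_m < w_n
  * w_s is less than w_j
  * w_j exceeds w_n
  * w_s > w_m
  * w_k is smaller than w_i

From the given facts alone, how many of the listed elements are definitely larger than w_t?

The elements the relations force above w_t are w_k, w_r, w_i, w_s, w_j, w_e, w_p — no chain reaches any other.
That is 7.

7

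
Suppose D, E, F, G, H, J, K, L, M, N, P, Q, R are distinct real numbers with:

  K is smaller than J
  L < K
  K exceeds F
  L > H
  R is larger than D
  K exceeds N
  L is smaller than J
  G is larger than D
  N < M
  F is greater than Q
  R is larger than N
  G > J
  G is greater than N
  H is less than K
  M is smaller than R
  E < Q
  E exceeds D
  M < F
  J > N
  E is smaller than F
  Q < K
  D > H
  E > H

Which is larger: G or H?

G

Chaining the given relations: H < D < E < Q < F < K < J < G.
So H < G; G is the larger of the two.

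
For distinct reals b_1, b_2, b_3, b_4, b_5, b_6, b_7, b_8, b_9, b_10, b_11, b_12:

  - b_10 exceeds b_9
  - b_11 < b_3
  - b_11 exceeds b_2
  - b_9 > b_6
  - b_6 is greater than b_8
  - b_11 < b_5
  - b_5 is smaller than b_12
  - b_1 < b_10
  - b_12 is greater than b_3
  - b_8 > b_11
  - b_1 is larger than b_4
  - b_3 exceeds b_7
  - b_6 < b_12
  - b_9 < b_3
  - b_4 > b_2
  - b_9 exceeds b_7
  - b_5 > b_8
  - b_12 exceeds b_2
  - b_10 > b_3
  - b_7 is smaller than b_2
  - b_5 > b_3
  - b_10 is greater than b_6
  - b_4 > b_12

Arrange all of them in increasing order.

b_7 < b_2 < b_11 < b_8 < b_6 < b_9 < b_3 < b_5 < b_12 < b_4 < b_1 < b_10

Each adjacent pair is fixed by a given relation: b_7 < b_2; b_2 < b_11; b_11 < b_8; b_8 < b_6; b_6 < b_9; b_9 < b_3; b_3 < b_5; b_5 < b_12; b_12 < b_4; b_4 < b_1; b_1 < b_10. Chaining them end to end gives the full order.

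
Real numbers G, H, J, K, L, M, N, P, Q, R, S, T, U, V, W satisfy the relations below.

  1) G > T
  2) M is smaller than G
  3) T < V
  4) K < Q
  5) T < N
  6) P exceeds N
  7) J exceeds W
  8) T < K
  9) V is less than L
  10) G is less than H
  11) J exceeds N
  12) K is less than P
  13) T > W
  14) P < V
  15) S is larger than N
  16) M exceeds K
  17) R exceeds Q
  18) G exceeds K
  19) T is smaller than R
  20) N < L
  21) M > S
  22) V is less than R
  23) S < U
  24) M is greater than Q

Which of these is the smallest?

W

T is not least since W < T; K is not least since T < K; N is not least since T < N; S is not least since N < S; Q is not least since K < Q; M is not least since S < M; P is not least since N < P; G is not least since K < G; V is not least since T < V; R is not least since Q < R; L is not least since V < L; J is not least since N < J; H is not least since G < H; U is not least since S < U.
Only W has nothing below it, so W is the smallest.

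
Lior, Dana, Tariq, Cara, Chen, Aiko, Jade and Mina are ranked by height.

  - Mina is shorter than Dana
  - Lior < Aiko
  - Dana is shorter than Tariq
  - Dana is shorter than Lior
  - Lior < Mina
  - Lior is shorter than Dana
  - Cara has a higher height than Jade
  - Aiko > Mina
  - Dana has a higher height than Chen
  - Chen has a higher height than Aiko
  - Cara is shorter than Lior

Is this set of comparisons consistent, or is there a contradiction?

inconsistent

We have Dana < Lior stated directly, yet also Lior < Mina < Aiko < Chen < Dana by chaining the others — so Lior < Dana. Contradiction.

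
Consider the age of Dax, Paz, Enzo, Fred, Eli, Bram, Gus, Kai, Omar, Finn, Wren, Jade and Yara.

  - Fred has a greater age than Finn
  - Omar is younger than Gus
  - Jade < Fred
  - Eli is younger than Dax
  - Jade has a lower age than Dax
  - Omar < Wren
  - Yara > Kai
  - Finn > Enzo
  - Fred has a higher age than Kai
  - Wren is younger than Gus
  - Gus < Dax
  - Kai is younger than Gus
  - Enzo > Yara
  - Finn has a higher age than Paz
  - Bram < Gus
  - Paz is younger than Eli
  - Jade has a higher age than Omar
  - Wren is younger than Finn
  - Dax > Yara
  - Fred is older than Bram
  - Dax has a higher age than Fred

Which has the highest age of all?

Chaining downward from Dax: directly below it, Jade, Yara, Eli, Gus, Fred; then Kai, Omar, Bram, Paz, Wren, Finn; then Enzo.
That covers every other element, and nothing is given above Dax, so Dax is the highest age.

Dax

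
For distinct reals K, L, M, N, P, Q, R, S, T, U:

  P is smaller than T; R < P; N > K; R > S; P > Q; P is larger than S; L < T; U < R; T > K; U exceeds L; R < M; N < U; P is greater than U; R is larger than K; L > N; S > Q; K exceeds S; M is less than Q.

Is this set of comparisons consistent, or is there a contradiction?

Chaining the given relations yields M < Q < S < K < N < L < U < R, so M < R. But one relation states R < M. These cannot both hold.

inconsistent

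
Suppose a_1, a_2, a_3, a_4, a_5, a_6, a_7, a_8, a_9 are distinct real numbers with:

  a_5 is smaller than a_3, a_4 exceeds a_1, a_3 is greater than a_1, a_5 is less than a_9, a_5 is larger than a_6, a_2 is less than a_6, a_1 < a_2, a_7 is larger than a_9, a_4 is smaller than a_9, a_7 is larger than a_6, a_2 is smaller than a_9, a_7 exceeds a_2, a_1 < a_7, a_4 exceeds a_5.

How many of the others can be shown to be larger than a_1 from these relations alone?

From a_1 the given relations immediately reach a_2, a_4, a_3, a_7.
From those, a_6, a_9 — 6 in total.
From those, a_5 — 7 in total.
No other element is forced above a_1 by the given relations, so the count is 7.

7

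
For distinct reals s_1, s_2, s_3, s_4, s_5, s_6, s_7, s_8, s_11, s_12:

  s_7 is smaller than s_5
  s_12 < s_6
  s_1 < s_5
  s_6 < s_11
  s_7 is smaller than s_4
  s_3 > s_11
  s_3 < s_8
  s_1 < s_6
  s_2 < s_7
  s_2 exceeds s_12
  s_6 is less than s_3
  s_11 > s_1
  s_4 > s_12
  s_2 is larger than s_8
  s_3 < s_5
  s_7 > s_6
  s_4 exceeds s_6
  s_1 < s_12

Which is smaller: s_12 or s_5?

s_12

The relevant relations are s_12 < s_6; s_6 < s_11; s_11 < s_3; s_3 < s_8; s_8 < s_2; s_2 < s_7; s_7 < s_5.
Chaining these gives s_12 < s_6 < s_11 < s_3 < s_8 < s_2 < s_7 < s_5.
So s_12 < s_5; s_12 is the smaller of the two.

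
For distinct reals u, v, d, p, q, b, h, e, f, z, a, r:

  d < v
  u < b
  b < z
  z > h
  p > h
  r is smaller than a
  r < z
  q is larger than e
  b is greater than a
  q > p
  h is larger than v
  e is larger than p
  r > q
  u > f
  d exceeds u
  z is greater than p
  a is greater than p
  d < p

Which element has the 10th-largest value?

d

Piecing the relations together gives one ordering: f < u < d < v < h < p < e < q < r < a < b < z.
Counting 10 from the largest end gives d.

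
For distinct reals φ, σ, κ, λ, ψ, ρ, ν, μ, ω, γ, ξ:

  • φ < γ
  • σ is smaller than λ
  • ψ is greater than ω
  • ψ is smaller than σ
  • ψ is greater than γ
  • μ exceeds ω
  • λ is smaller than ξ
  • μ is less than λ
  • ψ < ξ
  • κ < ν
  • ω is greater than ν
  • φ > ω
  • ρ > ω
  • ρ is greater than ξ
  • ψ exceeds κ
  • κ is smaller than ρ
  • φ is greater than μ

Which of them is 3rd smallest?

Piecing the relations together gives one ordering: κ < ν < ω < μ < φ < γ < ψ < σ < λ < ξ < ρ.
Counting 3 from the smallest end gives ω.

ω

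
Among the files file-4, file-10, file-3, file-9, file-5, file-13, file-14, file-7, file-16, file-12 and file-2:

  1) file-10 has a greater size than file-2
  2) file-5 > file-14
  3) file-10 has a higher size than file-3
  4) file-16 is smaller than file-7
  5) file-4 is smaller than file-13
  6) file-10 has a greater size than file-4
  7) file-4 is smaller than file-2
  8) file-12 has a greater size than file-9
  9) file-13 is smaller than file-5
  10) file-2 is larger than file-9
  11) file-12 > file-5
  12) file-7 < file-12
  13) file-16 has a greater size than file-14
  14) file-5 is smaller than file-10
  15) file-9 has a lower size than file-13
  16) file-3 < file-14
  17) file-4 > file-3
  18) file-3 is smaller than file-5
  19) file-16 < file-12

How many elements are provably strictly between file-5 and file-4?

Chaining upward from file-4 reaches: file-2, file-13, file-12, file-10.
Chaining downward from file-5 reaches: file-3, file-9, file-14, file-13.
Strictly between file-4 and file-5 are those in both lists: file-13 — 1 element.

1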